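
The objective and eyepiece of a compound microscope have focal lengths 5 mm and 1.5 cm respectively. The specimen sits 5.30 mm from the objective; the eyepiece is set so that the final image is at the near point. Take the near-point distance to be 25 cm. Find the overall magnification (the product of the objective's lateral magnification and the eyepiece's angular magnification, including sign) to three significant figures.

Convert to cm: f_obj = 5 mm = 0.5 cm; d_o = 5.30 mm = 0.53 cm.
Objective: 1/d_i = 1/f_obj - 1/d_o = 1/0.5 - 1/0.53 = 0.11321 cm^-1, so d_i = 8.833 cm.
m_obj = -d_i/d_o = -8.833/0.53 = -16.667.
Eyepiece angular magnification (image at near point): M_eye = 1 + D/f_e = 1 + 25/1.5 = 17.667.
Overall M = m_obj x M_eye = (-16.667)(17.667) = -294.44.

-294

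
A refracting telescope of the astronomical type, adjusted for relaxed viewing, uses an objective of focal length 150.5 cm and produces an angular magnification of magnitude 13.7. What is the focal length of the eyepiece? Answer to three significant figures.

|M| = f_obj/f_eye, so f_eye = f_obj/|M| = 150.5/13.7 = 10.985 cm.

11.0 cm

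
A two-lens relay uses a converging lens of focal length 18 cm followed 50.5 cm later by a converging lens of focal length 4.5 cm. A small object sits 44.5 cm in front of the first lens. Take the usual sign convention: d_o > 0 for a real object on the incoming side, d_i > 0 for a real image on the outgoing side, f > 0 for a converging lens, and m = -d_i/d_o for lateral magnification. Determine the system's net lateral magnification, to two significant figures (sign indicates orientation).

Lens 1: 1/d_i1 = 1/f_1 - 1/d_o1 = 1/18 - 1/44.5 = 0.03308 cm^-1, so d_i1 = 30.226 cm.
m_1 = -(30.226)/44.5 = -0.6792.
Object distance for lens 2: d_o2 = 50.5 - 30.226 = 20.274 cm.
Lens 2: 1/d_i2 = 1/f_2 - 1/d_o2 = 1/4.5 - 1/(20.274) = 0.17290 cm^-1, so d_i2 = 5.784 cm.
m_2 = -(5.784)/(20.274) = -0.2853.
Total m = m_1 x m_2 = (-0.6792)(-0.2853) = 0.1938.

0.19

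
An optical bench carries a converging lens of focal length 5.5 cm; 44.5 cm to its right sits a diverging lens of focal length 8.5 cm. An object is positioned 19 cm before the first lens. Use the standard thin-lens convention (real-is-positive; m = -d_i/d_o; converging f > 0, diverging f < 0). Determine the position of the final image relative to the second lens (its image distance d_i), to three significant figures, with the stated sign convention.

First lens: d_i1 = 1/(1/5.5 - 1/19) = 7.741 cm.
That image sits 36.759 cm in front of the second lens, so d_o2 = 36.759 cm.
Second lens: d_i2 = 1/(1/(-8.5) - 1/(36.759)) = -6.904 cm.

-6.90 cm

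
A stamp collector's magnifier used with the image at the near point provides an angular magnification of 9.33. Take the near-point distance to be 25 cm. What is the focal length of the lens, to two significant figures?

For the image at the near point, M = 1 + D/f.
f = D/(M - 1) = 25/(9.33 - 1) = 3.001 cm.

3.0 cm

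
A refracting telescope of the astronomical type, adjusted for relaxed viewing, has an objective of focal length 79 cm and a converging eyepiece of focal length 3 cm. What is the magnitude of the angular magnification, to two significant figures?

26

|M| = f_obj/|f_eye| = 79/3 = 26.333.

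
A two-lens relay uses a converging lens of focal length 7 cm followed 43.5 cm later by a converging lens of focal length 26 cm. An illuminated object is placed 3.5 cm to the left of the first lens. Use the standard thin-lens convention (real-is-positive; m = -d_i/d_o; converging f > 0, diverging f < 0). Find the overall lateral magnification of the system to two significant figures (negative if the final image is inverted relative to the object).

-2.1

Applying the thin-lens equation to the first lens, 1/7 = 1/3.5 + 1/d_i1, which gives d_i1 = -7.000 cm.
Its lateral magnification is m_1 = -d_i1/d_o1 = -(-7.000)/3.5 = 2.0000.
With d_i1 < 0 the first image is virtual and lies on the object side; the object distance for lens 2 is d_o2 = 43.5 - (-7.000) = 50.500 cm.
Applying the thin-lens equation again with f_2 = 26 cm and d_o2 = 50.500 cm gives d_i2 = 53.592 cm.
m_2 = -(53.592)/(50.500) = -1.0612.
The system's lateral magnification is m_1 m_2 = (2.0000)(-1.0612) = -2.1224.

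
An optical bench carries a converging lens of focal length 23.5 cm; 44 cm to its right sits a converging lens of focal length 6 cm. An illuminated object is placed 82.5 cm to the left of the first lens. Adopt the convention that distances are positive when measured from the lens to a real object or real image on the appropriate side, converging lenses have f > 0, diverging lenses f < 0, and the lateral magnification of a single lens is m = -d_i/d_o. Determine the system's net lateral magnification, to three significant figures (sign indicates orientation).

0.465

Lens 1: 1/d_i1 = 1/f_1 - 1/d_o1 = 1/23.5 - 1/82.5 = 0.03043 cm^-1, so d_i1 = 32.860 cm.
m_1 = -(32.860)/82.5 = -0.3983.
Object distance for lens 2: d_o2 = 44 - 32.860 = 11.140 cm.
Lens 2: 1/d_i2 = 1/f_2 - 1/d_o2 = 1/6 - 1/(11.140) = 0.07690 cm^-1, so d_i2 = 13.004 cm.
m_2 = -(13.004)/(11.140) = -1.1674.
Overall magnification: m = m_1 m_2 = 0.4650.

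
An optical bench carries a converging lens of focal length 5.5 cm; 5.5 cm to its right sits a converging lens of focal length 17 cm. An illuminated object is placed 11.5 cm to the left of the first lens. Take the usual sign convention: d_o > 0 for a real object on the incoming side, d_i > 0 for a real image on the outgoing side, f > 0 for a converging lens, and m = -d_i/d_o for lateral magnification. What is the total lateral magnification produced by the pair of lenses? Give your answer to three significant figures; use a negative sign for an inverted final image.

Applying the thin-lens equation to the first lens, 1/5.5 = 1/11.5 + 1/d_i1, which gives d_i1 = 10.542 cm.
Its lateral magnification is m_1 = -d_i1/d_o1 = -(10.542)/11.5 = -0.9167.
Since 10.542 cm > 5.5 cm, the first image lies past the second lens and serves as a virtual object: d_o2 = L - d_i1 = -5.042 cm.
Applying the thin-lens equation again with f_2 = 17 cm and d_o2 = -5.042 cm gives d_i2 = 3.888 cm.
m_2 = -(3.888)/(-5.042) = 0.7713.
Overall magnification: m = m_1 m_2 = -0.7070.

-0.707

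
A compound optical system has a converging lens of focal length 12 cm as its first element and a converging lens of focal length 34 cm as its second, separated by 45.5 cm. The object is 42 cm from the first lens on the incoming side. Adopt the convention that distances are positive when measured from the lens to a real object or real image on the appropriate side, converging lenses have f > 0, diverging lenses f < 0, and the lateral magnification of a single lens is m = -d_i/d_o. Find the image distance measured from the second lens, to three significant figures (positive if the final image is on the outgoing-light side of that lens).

-184 cm

First lens: d_i1 = 1/(1/12 - 1/42) = 16.800 cm.
Object distance for lens 2: d_o2 = 45.5 - 16.800 = 28.700 cm.
Second lens: d_i2 = 1/(1/34 - 1/(28.700)) = -184.113 cm.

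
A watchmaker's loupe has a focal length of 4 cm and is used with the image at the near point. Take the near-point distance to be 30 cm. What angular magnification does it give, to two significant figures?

8.5

M = 1 + D/f = 1 + 30/4 = 8.500.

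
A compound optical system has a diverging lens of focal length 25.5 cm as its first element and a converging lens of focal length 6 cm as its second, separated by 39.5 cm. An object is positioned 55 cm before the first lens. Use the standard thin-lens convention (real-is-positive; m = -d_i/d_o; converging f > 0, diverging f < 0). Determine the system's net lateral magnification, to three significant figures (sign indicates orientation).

-0.0373

First lens: d_i1 = 1/(1/(-25.5) - 1/55) = -17.422 cm.
m_1 = -(-17.422)/55 = 0.3168.
With d_i1 < 0 the first image is virtual and lies on the object side; the object distance for lens 2 is d_o2 = 39.5 - (-17.422) = 56.922 cm.
Second lens: d_i2 = 1/(1/6 - 1/(56.922)) = 6.707 cm.
m_2 = -(6.707)/(56.922) = -0.1178.
Total m = m_1 x m_2 = (0.3168)(-0.1178) = -0.0373.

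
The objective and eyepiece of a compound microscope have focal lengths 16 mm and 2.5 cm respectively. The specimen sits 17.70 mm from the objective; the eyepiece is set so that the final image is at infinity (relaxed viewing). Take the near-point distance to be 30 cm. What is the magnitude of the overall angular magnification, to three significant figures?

113

Convert to cm: f_obj = 16 mm = 1.6 cm; d_o = 17.70 mm = 1.77 cm.
Objective: 1/d_i = 1/f_obj - 1/d_o = 1/1.6 - 1/1.77 = 0.06003 cm^-1, so d_i = 16.659 cm.
m_obj = -d_i/d_o = -16.659/1.77 = -9.412.
Eyepiece angular magnification (image at infinity): M_eye = D/f_e = 30/2.5 = 12.000.
Overall M = m_obj x M_eye = (-9.412)(12.000) = -112.94.
|M| = 112.94.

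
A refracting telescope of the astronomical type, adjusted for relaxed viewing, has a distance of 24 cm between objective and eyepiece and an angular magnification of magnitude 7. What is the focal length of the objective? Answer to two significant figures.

21 cm

In normal adjustment the tube length equals f_obj + f_eye and |M| = f_obj/f_eye.
So f_obj = 7 f_eye and 7 f_eye + f_eye = 24 cm, giving f_eye = 24/8 = 3.000 cm and f_obj = 21.000 cm.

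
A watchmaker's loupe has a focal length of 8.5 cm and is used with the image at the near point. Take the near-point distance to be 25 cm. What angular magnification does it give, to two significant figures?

3.9

M = 1 + D/f = 1 + 25/8.5 = 3.941.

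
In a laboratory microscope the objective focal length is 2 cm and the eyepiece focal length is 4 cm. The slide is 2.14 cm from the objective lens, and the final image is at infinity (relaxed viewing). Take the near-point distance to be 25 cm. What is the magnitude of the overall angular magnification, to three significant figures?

Objective: 1/d_i = 1/f_obj - 1/d_o = 1/2 - 1/2.14 = 0.03271 cm^-1, so d_i = 30.571 cm.
m_obj = -d_i/d_o = -30.571/2.14 = -14.286.
Eyepiece angular magnification (image at infinity): M_eye = D/f_e = 25/4 = 6.250.
Overall M = m_obj x M_eye = (-14.286)(6.250) = -89.29.
|M| = 89.29.

89.3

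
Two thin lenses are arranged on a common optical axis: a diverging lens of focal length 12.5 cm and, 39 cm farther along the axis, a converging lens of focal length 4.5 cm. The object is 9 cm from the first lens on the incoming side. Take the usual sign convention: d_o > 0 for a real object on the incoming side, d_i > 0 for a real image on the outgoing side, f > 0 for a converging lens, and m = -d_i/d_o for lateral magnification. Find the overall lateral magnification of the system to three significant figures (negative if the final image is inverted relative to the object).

Lens 1: 1/d_i1 = 1/f_1 - 1/d_o1 = 1/(-12.5) - 1/9 = -0.19111 cm^-1, so d_i1 = -5.233 cm.
m_1 = -(-5.233)/9 = 0.5814.
With d_i1 < 0 the first image is virtual and lies on the object side; the object distance for lens 2 is d_o2 = 39 - (-5.233) = 44.233 cm.
Lens 2: 1/d_i2 = 1/f_2 - 1/d_o2 = 1/4.5 - 1/(44.233) = 0.19961 cm^-1, so d_i2 = 5.010 cm.
m_2 = -(5.010)/(44.233) = -0.1133.
Overall magnification: m = m_1 m_2 = -0.0658.

-0.0658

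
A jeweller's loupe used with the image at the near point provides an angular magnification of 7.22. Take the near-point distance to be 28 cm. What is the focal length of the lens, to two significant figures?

For the image at the near point, M = 1 + D/f.
f = D/(M - 1) = 28/(7.22 - 1) = 4.502 cm.

4.5 cm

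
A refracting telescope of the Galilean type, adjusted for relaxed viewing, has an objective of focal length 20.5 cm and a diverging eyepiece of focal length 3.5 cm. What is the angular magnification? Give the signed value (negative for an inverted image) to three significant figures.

5.86

M = -f_obj/f_eye = -20.5/(-3.5) = 5.857.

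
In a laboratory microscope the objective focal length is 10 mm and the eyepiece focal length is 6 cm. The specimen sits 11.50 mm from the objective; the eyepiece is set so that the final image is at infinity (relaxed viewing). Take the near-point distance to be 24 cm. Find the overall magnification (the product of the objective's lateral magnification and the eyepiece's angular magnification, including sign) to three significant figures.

Convert to cm: f_obj = 10 mm = 1 cm; d_o = 11.50 mm = 1.15 cm.
Objective: 1/d_i = 1/f_obj - 1/d_o = 1/1 - 1/1.15 = 0.13043 cm^-1, so d_i = 7.667 cm.
m_obj = -d_i/d_o = -7.667/1.15 = -6.667.
Eyepiece angular magnification (image at infinity): M_eye = D/f_e = 24/6 = 4.000.
Overall M = m_obj x M_eye = (-6.667)(4.000) = -26.67.

-26.7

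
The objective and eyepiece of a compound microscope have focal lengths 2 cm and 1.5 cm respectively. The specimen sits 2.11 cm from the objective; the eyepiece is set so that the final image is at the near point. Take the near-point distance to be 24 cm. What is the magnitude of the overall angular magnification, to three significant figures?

Objective: 1/d_i = 1/f_obj - 1/d_o = 1/2 - 1/2.11 = 0.02607 cm^-1, so d_i = 38.364 cm.
m_obj = -d_i/d_o = -38.364/2.11 = -18.182.
Eyepiece angular magnification (image at near point): M_eye = 1 + D/f_e = 1 + 24/1.5 = 17.000.
Overall M = m_obj x M_eye = (-18.182)(17.000) = -309.09.
|M| = 309.09.

309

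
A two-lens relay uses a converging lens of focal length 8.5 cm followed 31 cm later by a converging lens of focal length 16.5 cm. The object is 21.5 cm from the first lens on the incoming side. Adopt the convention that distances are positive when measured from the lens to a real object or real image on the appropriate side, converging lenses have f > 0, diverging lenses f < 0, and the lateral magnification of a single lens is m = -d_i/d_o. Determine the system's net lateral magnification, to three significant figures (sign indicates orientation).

Lens 1: 1/d_i1 = 1/f_1 - 1/d_o1 = 1/8.5 - 1/21.5 = 0.07114 cm^-1, so d_i1 = 14.058 cm.
m_1 = -(14.058)/21.5 = -0.6538.
That image sits 16.942 cm in front of the second lens, so d_o2 = 16.942 cm.
Lens 2: 1/d_i2 = 1/f_2 - 1/d_o2 = 1/16.5 - 1/(16.942) = 0.00158 cm^-1, so d_i2 = 632.022 cm.
m_2 = -(632.022)/(16.942) = -37.3043.
The system's lateral magnification is m_1 m_2 = (-0.6538)(-37.3043) = 24.3913.

24.4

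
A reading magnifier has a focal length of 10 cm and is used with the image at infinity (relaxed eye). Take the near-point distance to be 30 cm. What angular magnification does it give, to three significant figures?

3.00

M = D/f = 30/10 = 3.000.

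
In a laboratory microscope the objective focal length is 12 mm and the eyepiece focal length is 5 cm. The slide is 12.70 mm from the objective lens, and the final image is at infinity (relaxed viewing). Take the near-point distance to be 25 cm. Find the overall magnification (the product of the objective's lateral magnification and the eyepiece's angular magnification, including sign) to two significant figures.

-86

Convert to cm: f_obj = 12 mm = 1.2 cm; d_o = 12.70 mm = 1.27 cm.
Objective: 1/d_i = 1/f_obj - 1/d_o = 1/1.2 - 1/1.27 = 0.04593 cm^-1, so d_i = 21.771 cm.
m_obj = -d_i/d_o = -21.771/1.27 = -17.143.
Eyepiece angular magnification (image at infinity): M_eye = D/f_e = 25/5 = 5.000.
Overall M = m_obj x M_eye = (-17.143)(5.000) = -85.71.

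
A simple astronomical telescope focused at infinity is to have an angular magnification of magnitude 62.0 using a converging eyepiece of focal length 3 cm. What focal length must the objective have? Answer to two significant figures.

|M| = f_obj/|f_eye|, so f_obj = |M| x |f_eye| = 62.0 x 3 = 186.000 cm.

190 cm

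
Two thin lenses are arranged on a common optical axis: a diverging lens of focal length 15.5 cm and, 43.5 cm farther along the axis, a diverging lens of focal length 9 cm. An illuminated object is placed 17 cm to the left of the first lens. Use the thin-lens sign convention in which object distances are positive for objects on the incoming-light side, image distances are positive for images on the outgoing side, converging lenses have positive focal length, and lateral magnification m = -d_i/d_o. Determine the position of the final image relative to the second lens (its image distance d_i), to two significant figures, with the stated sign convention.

First lens: d_i1 = 1/(1/(-15.5) - 1/17) = -8.108 cm.
With d_i1 < 0 the first image is virtual and lies on the object side; the object distance for lens 2 is d_o2 = 43.5 - (-8.108) = 51.608 cm.
Second lens: d_i2 = 1/(1/(-9) - 1/(51.608)) = -7.664 cm.

-7.7 cm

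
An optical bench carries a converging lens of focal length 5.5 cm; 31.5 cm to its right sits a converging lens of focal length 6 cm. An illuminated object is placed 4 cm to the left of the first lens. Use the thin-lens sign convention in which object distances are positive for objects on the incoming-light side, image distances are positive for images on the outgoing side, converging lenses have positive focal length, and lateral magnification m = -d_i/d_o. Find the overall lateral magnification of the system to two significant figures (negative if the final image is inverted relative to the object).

-0.55

First lens: d_i1 = 1/(1/5.5 - 1/4) = -14.667 cm.
m_1 = -(-14.667)/4 = 3.6667.
The intermediate image is virtual, 14.667 cm to the left of lens 1, so d_o2 = L - d_i1 = 31.5 - (-14.667) = 46.167 cm.
Second lens: d_i2 = 1/(1/6 - 1/(46.167)) = 6.896 cm.
m_2 = -(6.896)/(46.167) = -0.1494.
Total m = m_1 x m_2 = (3.6667)(-0.1494) = -0.5477.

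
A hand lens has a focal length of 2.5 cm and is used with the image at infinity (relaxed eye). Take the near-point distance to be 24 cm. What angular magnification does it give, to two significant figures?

9.6

M = D/f = 24/2.5 = 9.600.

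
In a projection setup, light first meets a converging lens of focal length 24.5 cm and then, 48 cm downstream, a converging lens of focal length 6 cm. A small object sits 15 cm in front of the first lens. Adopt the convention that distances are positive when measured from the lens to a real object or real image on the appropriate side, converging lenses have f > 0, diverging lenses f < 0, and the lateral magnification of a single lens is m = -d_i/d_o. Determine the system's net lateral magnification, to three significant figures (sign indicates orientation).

Applying the thin-lens equation to the first lens, 1/24.5 = 1/15 + 1/d_i1, which gives d_i1 = -38.684 cm.
Its lateral magnification is m_1 = -d_i1/d_o1 = -(-38.684)/15 = 2.5789.
With d_i1 < 0 the first image is virtual and lies on the object side; the object distance for lens 2 is d_o2 = 48 - (-38.684) = 86.684 cm.
Applying the thin-lens equation again with f_2 = 6 cm and d_o2 = 86.684 cm gives d_i2 = 6.446 cm.
m_2 = -(6.446)/(86.684) = -0.0744.
The system's lateral magnification is m_1 m_2 = (2.5789)(-0.0744) = -0.1918.

-0.192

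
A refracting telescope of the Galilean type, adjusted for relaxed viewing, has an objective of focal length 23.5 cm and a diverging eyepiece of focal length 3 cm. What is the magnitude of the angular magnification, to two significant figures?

|M| = f_obj/|f_eye| = 23.5/3 = 7.833.

7.8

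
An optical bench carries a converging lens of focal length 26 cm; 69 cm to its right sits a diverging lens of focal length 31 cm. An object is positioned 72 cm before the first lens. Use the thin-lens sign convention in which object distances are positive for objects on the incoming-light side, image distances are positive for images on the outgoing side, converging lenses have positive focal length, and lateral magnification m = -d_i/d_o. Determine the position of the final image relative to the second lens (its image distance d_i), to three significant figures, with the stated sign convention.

Lens 1: 1/d_i1 = 1/f_1 - 1/d_o1 = 1/26 - 1/72 = 0.02457 cm^-1, so d_i1 = 40.696 cm.
That image sits 28.304 cm in front of the second lens, so d_o2 = 28.304 cm.
Lens 2: 1/d_i2 = 1/f_2 - 1/d_o2 = 1/(-31) - 1/(28.304) = -0.06759 cm^-1, so d_i2 = -14.795 cm.

-14.8 cm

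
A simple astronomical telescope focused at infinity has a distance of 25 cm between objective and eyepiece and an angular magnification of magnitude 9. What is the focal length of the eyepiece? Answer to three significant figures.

2.50 cm

In normal adjustment the tube length equals f_obj + f_eye and |M| = f_obj/f_eye.
So f_obj = 9 f_eye and 9 f_eye + f_eye = 25 cm, giving f_eye = 25/10 = 2.500 cm and f_obj = 22.500 cm.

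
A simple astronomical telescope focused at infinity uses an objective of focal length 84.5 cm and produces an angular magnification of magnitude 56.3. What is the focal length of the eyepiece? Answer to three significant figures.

|M| = f_obj/f_eye, so f_eye = f_obj/|M| = 84.5/56.3 = 1.501 cm.

1.50 cm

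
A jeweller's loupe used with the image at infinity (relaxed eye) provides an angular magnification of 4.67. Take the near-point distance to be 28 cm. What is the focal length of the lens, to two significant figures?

6.0 cm

For the image at infinity, M = D/f.
f = D/M = 28/4.67 = 5.996 cm.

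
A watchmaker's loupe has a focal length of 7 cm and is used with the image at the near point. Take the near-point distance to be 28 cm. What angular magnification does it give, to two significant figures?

M = 1 + D/f = 1 + 28/7 = 5.000.

5.0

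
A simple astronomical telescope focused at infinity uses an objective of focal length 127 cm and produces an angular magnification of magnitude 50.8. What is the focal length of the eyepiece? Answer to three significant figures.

2.50 cm

|M| = f_obj/f_eye, so f_eye = f_obj/|M| = 127/50.8 = 2.500 cm.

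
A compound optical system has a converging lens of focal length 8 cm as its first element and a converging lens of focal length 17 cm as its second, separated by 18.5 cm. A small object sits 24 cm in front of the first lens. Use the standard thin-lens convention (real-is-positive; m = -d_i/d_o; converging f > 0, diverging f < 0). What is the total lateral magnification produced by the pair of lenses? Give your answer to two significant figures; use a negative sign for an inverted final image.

-0.81

Applying the thin-lens equation to the first lens, 1/8 = 1/24 + 1/d_i1, which gives d_i1 = 12.000 cm.
Its lateral magnification is m_1 = -d_i1/d_o1 = -(12.000)/24 = -0.5000.
The intermediate image is 12.000 cm to the right of lens 1, so d_o2 = L - d_i1 = 18.5 - 12.000 = 6.500 cm.
Applying the thin-lens equation again with f_2 = 17 cm and d_o2 = 6.500 cm gives d_i2 = -10.524 cm.
m_2 = -(-10.524)/(6.500) = 1.6190.
Overall magnification: m = m_1 m_2 = -0.8095.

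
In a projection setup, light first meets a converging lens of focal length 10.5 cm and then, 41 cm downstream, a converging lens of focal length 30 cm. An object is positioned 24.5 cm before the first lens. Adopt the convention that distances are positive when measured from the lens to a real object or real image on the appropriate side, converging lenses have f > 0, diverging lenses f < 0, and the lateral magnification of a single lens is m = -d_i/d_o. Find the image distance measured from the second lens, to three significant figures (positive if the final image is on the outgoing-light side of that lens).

-92.0 cm

Applying the thin-lens equation to the first lens, 1/10.5 = 1/24.5 + 1/d_i1, which gives d_i1 = 18.375 cm.
The intermediate image is 18.375 cm to the right of lens 1, so d_o2 = L - d_i1 = 41 - 18.375 = 22.625 cm.
Applying the thin-lens equation again with f_2 = 30 cm and d_o2 = 22.625 cm gives d_i2 = -92.034 cm.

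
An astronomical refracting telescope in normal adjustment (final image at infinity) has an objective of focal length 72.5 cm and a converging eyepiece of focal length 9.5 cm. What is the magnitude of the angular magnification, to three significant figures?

7.63

|M| = f_obj/|f_eye| = 72.5/9.5 = 7.632.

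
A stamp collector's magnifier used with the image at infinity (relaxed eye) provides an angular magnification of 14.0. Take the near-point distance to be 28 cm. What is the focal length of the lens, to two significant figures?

2.0 cm

For the image at infinity, M = D/f.
f = D/M = 28/14.0 = 2.000 cm.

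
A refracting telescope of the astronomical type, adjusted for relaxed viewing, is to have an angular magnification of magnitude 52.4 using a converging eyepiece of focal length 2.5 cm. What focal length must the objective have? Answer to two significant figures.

130 cm

|M| = f_obj/|f_eye|, so f_obj = |M| x |f_eye| = 52.4 x 2.5 = 131.000 cm.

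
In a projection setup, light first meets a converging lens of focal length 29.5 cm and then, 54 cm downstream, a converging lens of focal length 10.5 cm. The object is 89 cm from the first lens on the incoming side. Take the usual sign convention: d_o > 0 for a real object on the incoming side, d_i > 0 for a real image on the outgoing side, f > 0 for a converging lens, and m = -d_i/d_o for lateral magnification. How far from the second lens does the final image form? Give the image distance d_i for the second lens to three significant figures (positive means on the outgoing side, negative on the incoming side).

Lens 1: 1/d_i1 = 1/f_1 - 1/d_o1 = 1/29.5 - 1/89 = 0.02266 cm^-1, so d_i1 = 44.126 cm.
Object distance for lens 2: d_o2 = 54 - 44.126 = 9.874 cm.
Lens 2: 1/d_i2 = 1/f_2 - 1/d_o2 = 1/10.5 - 1/(9.874) = -0.00604 cm^-1, so d_i2 = -165.604 cm.

-166 cm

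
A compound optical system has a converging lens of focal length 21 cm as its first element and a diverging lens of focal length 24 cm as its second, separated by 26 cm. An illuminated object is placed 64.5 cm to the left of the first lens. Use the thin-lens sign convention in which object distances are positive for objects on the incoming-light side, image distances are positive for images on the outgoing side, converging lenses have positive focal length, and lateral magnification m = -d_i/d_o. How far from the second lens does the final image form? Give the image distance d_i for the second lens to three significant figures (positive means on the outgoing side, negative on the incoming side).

6.54 cm

Applying the thin-lens equation to the first lens, 1/21 = 1/64.5 + 1/d_i1, which gives d_i1 = 31.138 cm.
This image would form 31.138 cm past lens 1, i.e. 5.138 cm beyond lens 2, so it is a virtual object for lens 2: d_o2 = 26 - 31.138 = -5.138 cm.
Applying the thin-lens equation again with f_2 = -24 cm and d_o2 = -5.138 cm gives d_i2 = 6.537 cm.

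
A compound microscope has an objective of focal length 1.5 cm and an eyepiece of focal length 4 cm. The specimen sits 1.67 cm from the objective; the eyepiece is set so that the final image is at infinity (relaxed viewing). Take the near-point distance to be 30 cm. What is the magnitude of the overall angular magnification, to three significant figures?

66.2

Objective: 1/d_i = 1/f_obj - 1/d_o = 1/1.5 - 1/1.67 = 0.06786 cm^-1, so d_i = 14.735 cm.
m_obj = -d_i/d_o = -14.735/1.67 = -8.824.
Eyepiece angular magnification (image at infinity): M_eye = D/f_e = 30/4 = 7.500.
Overall M = m_obj x M_eye = (-8.824)(7.500) = -66.18.
|M| = 66.18.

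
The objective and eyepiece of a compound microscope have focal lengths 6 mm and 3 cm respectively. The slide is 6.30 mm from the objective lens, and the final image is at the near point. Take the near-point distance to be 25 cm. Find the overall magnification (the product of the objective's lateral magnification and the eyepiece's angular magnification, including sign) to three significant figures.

Convert to cm: f_obj = 6 mm = 0.6 cm; d_o = 6.30 mm = 0.63 cm.
Objective: 1/d_i = 1/f_obj - 1/d_o = 1/0.6 - 1/0.63 = 0.07937 cm^-1, so d_i = 12.600 cm.
m_obj = -d_i/d_o = -12.600/0.63 = -20.000.
Eyepiece angular magnification (image at near point): M_eye = 1 + D/f_e = 1 + 25/3 = 9.333.
Overall M = m_obj x M_eye = (-20.000)(9.333) = -186.67.

-187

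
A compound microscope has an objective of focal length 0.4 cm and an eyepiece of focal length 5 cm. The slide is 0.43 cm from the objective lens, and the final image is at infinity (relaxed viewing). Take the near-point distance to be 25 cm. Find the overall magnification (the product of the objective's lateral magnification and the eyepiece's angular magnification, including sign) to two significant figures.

-67

Objective: 1/d_i = 1/f_obj - 1/d_o = 1/0.4 - 1/0.43 = 0.17442 cm^-1, so d_i = 5.733 cm.
m_obj = -d_i/d_o = -5.733/0.43 = -13.333.
Eyepiece angular magnification (image at infinity): M_eye = D/f_e = 25/5 = 5.000.
Overall M = m_obj x M_eye = (-13.333)(5.000) = -66.67.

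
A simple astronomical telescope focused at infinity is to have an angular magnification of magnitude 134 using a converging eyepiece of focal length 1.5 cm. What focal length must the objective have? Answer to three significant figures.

|M| = f_obj/|f_eye|, so f_obj = |M| x |f_eye| = 134.0 x 1.5 = 201.000 cm.

201 cm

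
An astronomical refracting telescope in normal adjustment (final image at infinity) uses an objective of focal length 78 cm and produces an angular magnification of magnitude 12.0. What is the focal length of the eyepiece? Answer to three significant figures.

6.50 cm

|M| = f_obj/f_eye, so f_eye = f_obj/|M| = 78/12.0 = 6.500 cm.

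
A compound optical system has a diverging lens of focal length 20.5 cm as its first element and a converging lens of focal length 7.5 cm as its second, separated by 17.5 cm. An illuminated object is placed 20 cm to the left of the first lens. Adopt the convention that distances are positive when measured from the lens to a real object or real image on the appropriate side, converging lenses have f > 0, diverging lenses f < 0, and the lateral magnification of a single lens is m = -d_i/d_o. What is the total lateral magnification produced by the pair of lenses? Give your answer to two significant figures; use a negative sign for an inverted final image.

-0.19

Applying the thin-lens equation to the first lens, 1/(-20.5) = 1/20 + 1/d_i1, which gives d_i1 = -10.123 cm.
Its lateral magnification is m_1 = -d_i1/d_o1 = -(-10.123)/20 = 0.5062.
The intermediate image is virtual, 10.123 cm to the left of lens 1, so d_o2 = L - d_i1 = 17.5 - (-10.123) = 27.623 cm.
Applying the thin-lens equation again with f_2 = 7.5 cm and d_o2 = 27.623 cm gives d_i2 = 10.295 cm.
m_2 = -(10.295)/(27.623) = -0.3727.
Total m = m_1 x m_2 = (0.5062)(-0.3727) = -0.1887.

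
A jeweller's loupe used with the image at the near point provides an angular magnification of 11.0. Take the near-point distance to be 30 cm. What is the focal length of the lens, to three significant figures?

3.00 cm

For the image at the near point, M = 1 + D/f.
f = D/(M - 1) = 30/(11.0 - 1) = 3.000 cm.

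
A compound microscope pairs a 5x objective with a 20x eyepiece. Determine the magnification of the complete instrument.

100

The overall magnification of a compound microscope is the product of the objective and eyepiece magnifications:
M = M_obj x M_eye = 5 x 20 = 100.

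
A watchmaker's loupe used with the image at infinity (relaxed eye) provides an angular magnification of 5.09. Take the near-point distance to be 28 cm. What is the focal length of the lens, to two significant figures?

5.5 cm

For the image at infinity, M = D/f.
f = D/M = 28/5.09 = 5.501 cm.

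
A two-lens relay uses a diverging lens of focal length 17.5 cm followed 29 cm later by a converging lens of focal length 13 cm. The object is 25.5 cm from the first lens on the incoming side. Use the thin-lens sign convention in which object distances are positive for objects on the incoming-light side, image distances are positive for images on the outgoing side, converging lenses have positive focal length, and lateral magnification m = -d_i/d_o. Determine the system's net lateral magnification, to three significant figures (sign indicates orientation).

Applying the thin-lens equation to the first lens, 1/(-17.5) = 1/25.5 + 1/d_i1, which gives d_i1 = -10.378 cm.
Its lateral magnification is m_1 = -d_i1/d_o1 = -(-10.378)/25.5 = 0.4070.
The intermediate image is virtual, 10.378 cm to the left of lens 1, so d_o2 = L - d_i1 = 29 - (-10.378) = 39.378 cm.
Applying the thin-lens equation again with f_2 = 13 cm and d_o2 = 39.378 cm gives d_i2 = 19.407 cm.
m_2 = -(19.407)/(39.378) = -0.4928.
Overall magnification: m = m_1 m_2 = -0.2006.

-0.201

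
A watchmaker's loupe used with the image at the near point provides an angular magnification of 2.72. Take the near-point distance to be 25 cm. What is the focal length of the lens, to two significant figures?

15 cm

For the image at the near point, M = 1 + D/f.
f = D/(M - 1) = 25/(2.72 - 1) = 14.535 cm.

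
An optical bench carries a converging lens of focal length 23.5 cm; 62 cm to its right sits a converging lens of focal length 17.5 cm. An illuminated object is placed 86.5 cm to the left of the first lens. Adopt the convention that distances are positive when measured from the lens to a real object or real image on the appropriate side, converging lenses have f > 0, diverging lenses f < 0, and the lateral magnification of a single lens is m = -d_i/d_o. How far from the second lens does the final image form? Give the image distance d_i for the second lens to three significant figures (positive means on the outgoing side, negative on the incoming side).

Applying the thin-lens equation to the first lens, 1/23.5 = 1/86.5 + 1/d_i1, which gives d_i1 = 32.266 cm.
Object distance for lens 2: d_o2 = 62 - 32.266 = 29.734 cm.
Applying the thin-lens equation again with f_2 = 17.5 cm and d_o2 = 29.734 cm gives d_i2 = 42.532 cm.

42.5 cm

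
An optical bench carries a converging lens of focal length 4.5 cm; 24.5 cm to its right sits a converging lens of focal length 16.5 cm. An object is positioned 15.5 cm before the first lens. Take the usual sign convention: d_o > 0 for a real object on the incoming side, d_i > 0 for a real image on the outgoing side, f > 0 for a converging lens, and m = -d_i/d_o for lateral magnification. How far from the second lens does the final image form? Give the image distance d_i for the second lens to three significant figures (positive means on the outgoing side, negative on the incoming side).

First lens: d_i1 = 1/(1/4.5 - 1/15.5) = 6.341 cm.
The intermediate image is 6.341 cm to the right of lens 1, so d_o2 = L - d_i1 = 24.5 - 6.341 = 18.159 cm.
Second lens: d_i2 = 1/(1/16.5 - 1/(18.159)) = 180.596 cm.

181 cm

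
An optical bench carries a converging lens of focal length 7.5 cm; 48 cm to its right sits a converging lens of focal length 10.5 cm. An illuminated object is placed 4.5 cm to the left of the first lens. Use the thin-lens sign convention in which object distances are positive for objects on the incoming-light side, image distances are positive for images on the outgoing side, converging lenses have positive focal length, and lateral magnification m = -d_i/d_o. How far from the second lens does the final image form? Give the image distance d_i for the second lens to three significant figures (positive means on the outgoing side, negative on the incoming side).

12.8 cm

First lens: d_i1 = 1/(1/7.5 - 1/4.5) = -11.250 cm.
The intermediate image is virtual, 11.250 cm to the left of lens 1, so d_o2 = L - d_i1 = 48 - (-11.250) = 59.250 cm.
Second lens: d_i2 = 1/(1/10.5 - 1/(59.250)) = 12.762 cm.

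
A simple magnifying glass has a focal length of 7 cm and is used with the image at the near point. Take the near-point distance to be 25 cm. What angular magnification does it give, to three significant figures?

4.57

M = 1 + D/f = 1 + 25/7 = 4.571.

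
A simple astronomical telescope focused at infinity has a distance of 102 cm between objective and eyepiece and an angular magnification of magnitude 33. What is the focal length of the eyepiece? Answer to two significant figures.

In normal adjustment the tube length equals f_obj + f_eye and |M| = f_obj/f_eye.
So f_obj = 33 f_eye and 33 f_eye + f_eye = 102 cm, giving f_eye = 102/34 = 3.000 cm and f_obj = 99.000 cm.

3.0 cm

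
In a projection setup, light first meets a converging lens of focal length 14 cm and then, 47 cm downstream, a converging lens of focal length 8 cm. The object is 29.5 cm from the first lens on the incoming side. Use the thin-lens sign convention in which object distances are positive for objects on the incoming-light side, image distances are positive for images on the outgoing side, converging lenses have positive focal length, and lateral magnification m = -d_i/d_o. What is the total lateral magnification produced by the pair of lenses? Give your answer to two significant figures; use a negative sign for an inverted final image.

0.58

Applying the thin-lens equation to the first lens, 1/14 = 1/29.5 + 1/d_i1, which gives d_i1 = 26.645 cm.
Its lateral magnification is m_1 = -d_i1/d_o1 = -(26.645)/29.5 = -0.9032.
Object distance for lens 2: d_o2 = 47 - 26.645 = 20.355 cm.
Applying the thin-lens equation again with f_2 = 8 cm and d_o2 = 20.355 cm gives d_i2 = 13.180 cm.
m_2 = -(13.180)/(20.355) = -0.6475.
The system's lateral magnification is m_1 m_2 = (-0.9032)(-0.6475) = 0.5849.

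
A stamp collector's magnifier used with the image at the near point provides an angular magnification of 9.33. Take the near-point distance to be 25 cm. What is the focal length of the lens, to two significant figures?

For the image at the near point, M = 1 + D/f.
f = D/(M - 1) = 25/(9.33 - 1) = 3.001 cm.

3.0 cm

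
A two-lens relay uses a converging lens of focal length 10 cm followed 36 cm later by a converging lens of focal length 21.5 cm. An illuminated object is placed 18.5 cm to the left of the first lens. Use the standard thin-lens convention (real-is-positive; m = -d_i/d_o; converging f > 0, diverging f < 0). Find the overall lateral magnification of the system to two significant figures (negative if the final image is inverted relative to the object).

-3.5

Applying the thin-lens equation to the first lens, 1/10 = 1/18.5 + 1/d_i1, which gives d_i1 = 21.765 cm.
Its lateral magnification is m_1 = -d_i1/d_o1 = -(21.765)/18.5 = -1.1765.
Object distance for lens 2: d_o2 = 36 - 21.765 = 14.235 cm.
Applying the thin-lens equation again with f_2 = 21.5 cm and d_o2 = 14.235 cm gives d_i2 = -42.130 cm.
m_2 = -(-42.130)/(14.235) = 2.9595.
Overall magnification: m = m_1 m_2 = -3.4818.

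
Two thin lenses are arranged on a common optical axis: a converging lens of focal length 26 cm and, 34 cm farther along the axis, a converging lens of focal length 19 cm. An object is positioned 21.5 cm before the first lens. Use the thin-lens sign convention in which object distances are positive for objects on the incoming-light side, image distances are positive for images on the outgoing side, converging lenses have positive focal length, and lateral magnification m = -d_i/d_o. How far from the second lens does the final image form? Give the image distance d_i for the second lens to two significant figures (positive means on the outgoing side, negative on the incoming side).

First lens: d_i1 = 1/(1/26 - 1/21.5) = -124.222 cm.
With d_i1 < 0 the first image is virtual and lies on the object side; the object distance for lens 2 is d_o2 = 34 - (-124.222) = 158.222 cm.
Second lens: d_i2 = 1/(1/19 - 1/(158.222)) = 21.593 cm.

22 cm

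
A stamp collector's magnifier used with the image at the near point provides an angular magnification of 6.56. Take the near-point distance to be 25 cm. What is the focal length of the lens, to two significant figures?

For the image at the near point, M = 1 + D/f.
f = D/(M - 1) = 25/(6.56 - 1) = 4.496 cm.

4.5 cm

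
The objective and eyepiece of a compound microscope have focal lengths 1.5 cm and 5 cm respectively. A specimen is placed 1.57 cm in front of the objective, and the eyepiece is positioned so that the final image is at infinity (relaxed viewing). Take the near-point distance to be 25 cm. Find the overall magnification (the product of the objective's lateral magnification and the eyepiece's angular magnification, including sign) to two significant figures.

Objective: 1/d_i = 1/f_obj - 1/d_o = 1/1.5 - 1/1.57 = 0.02972 cm^-1, so d_i = 33.643 cm.
m_obj = -d_i/d_o = -33.643/1.57 = -21.429.
Eyepiece angular magnification (image at infinity): M_eye = D/f_e = 25/5 = 5.000.
Overall M = m_obj x M_eye = (-21.429)(5.000) = -107.14.

-110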